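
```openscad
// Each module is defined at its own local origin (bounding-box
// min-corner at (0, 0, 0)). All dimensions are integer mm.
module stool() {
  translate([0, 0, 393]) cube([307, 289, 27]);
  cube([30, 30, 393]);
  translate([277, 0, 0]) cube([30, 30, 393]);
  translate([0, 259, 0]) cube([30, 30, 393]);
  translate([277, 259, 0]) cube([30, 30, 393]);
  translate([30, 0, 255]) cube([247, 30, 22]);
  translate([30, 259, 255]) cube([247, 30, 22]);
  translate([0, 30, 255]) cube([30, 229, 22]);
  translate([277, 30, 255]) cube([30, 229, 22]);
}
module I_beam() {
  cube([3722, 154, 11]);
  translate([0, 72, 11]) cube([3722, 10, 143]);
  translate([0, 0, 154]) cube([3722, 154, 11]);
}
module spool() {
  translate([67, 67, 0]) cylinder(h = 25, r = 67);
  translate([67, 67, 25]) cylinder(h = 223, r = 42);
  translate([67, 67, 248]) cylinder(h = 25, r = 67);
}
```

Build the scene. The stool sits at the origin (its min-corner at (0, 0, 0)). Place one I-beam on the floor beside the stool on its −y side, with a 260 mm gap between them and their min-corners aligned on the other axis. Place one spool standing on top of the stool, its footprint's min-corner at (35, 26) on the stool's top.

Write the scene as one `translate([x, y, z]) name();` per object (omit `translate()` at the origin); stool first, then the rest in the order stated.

stool();
translate([0, -414, 0]) I_beam();
translate([35, 26, 420]) spool();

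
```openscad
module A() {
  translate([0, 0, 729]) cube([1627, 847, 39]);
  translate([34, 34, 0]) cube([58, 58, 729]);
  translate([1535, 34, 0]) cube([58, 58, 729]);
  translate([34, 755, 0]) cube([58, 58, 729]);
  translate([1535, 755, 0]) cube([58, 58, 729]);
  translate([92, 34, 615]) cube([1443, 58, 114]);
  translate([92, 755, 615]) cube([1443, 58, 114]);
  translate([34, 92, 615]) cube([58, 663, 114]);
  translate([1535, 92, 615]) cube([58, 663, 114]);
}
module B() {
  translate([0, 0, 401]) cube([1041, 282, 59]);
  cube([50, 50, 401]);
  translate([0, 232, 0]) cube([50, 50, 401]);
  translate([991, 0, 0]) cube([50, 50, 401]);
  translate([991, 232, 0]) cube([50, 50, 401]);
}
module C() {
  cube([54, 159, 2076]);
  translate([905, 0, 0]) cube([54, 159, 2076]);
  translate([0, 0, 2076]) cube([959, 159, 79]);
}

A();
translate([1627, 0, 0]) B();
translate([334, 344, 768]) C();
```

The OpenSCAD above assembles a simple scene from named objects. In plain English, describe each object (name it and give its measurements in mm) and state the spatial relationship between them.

A is a rectangular dining table. The top is 1627×847×39 mm with its upper surface at z = 768 mm. It stands on four 58×58 mm square legs, each inset 34 mm from the nearest pair of top edges, running from the floor to the underside of the top. Four apron rails, 58 mm thick and 114 mm tall, run between adjacent legs with their top edges flush with the underside of the top and their outer faces flush with the legs' outer faces.

B is a bench: a 1041×282 mm seat slab, 59 mm thick, top at z = 460 mm, on four 50×50 mm square legs flush with the seat corners and standing on z = 0.

C is a rectangular door frame: two vertical jambs of 54×159 mm section, 2076 mm tall, with a clear opening 851 mm wide between their inner faces. A header 79 mm tall and 159 mm deep lies on top of the jambs and spans the full outside width.

The bench is against the table's +x side, with their −y faces flush. The door frame is on top of the table, centred.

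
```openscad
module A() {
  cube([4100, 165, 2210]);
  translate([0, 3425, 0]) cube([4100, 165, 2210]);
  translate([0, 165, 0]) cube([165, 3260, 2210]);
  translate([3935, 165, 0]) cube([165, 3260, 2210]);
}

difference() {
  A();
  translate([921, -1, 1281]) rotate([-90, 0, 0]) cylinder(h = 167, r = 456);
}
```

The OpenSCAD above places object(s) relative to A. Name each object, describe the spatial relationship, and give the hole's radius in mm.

A is a house frame. The house frame has a circular hole through its front wall. The hole's radius is 456 mm.

The subtracted cylinder has r = 456 mm.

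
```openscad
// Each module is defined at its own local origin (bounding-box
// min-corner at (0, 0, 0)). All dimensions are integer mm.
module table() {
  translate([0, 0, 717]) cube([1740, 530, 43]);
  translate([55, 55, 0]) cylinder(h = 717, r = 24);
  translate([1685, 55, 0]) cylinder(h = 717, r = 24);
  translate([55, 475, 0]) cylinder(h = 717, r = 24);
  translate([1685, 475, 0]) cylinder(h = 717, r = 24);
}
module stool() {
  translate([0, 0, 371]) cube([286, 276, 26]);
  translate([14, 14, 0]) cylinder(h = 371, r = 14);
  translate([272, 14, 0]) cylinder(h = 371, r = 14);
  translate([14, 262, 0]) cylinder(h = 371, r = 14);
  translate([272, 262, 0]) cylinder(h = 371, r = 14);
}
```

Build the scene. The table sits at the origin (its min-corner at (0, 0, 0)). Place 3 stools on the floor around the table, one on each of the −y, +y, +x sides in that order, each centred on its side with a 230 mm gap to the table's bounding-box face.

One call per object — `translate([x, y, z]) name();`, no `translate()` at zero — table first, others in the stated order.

table();
translate([727, -506, 0]) stool();
translate([727, 760, 0]) stool();
translate([1970, 127, 0]) stool();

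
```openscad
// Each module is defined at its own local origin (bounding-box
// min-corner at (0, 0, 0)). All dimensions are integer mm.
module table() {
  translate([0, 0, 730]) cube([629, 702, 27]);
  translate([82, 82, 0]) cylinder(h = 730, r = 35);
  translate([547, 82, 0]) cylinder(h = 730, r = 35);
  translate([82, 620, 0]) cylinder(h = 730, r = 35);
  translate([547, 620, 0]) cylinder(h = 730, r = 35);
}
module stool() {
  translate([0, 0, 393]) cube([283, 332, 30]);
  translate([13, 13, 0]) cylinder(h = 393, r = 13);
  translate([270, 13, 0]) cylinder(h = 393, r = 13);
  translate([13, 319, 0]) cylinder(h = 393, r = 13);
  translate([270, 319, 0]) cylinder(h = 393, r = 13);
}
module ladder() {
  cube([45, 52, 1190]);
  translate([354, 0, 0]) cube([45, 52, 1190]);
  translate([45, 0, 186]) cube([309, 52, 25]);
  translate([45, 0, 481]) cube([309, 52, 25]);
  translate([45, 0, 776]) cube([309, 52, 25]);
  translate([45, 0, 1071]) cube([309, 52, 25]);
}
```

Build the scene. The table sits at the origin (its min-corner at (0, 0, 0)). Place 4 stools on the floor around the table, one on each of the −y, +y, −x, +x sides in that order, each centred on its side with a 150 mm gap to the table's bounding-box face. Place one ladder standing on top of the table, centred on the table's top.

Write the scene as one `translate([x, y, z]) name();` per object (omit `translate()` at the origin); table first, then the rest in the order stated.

table();
translate([173, -482, 0]) stool();
translate([173, 852, 0]) stool();
translate([-433, 185, 0]) stool();
translate([779, 185, 0]) stool();
translate([115, 325, 757]) ladder();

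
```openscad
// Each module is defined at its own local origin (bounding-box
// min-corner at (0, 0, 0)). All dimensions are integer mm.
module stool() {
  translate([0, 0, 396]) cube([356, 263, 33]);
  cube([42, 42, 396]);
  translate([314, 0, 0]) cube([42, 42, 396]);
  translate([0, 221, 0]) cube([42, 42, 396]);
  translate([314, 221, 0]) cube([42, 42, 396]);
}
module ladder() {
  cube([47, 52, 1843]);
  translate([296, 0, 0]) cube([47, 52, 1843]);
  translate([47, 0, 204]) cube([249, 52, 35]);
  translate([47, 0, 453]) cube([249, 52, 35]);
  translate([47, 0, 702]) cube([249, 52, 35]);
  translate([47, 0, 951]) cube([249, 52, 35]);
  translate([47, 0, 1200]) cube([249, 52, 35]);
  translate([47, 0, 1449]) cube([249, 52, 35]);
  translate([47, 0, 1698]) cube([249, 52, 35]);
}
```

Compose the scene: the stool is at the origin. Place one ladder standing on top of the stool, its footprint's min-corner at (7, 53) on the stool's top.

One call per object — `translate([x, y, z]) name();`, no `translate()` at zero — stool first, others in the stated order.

stool();
translate([7, 53, 429]) ladder();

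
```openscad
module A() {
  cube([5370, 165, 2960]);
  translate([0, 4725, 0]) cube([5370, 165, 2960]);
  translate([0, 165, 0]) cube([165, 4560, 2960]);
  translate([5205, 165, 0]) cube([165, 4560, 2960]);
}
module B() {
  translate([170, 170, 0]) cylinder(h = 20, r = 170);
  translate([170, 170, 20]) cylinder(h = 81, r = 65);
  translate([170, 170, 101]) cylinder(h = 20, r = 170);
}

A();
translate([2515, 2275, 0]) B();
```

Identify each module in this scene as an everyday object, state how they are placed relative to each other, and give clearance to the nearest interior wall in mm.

Clearances: x = 2350, y = 2110; minimum 2110 mm.

A is a house frame. B is a spool. The spool sits inside the house frame, centred. The clearance to the nearest interior wall is 2110 mm.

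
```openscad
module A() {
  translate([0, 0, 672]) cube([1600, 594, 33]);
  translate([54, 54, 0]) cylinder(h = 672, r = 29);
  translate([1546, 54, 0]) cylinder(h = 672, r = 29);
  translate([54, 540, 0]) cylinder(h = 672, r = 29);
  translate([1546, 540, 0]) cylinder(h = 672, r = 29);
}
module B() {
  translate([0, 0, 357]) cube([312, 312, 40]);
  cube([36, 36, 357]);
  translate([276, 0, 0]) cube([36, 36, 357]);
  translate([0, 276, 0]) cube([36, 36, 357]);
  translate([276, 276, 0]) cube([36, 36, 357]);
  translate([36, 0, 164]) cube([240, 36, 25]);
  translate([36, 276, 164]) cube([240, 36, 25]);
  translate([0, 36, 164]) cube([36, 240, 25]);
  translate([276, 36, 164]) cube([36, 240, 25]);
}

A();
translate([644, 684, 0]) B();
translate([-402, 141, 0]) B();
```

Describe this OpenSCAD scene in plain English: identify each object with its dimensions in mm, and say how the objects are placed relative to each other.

A is a rectangular dining table. The top is 1600×594×33 mm with its upper surface at z = 705 mm. It stands on four round legs of 58 mm diameter, each leg's bounding box inset 25 mm from the nearest pair of top edges, running from the floor to the underside of the top.

B is a simple wooden stool: a rectangular seat 312 mm (x) by 312 mm (y), 40 mm thick, top face at z = 397 mm, on four square legs, each 36×36 mm in cross-section. The legs rest on z = 0, each flush with a corner of the seat. Four stretchers, 36 mm wide and 25 mm tall, connect adjacent legs with their undersides at z = 164 mm, each running between the inner faces of the legs it joins and aligned with the legs' outer faces on the other axis.

Two stools sit around the table at the +y, −x sides.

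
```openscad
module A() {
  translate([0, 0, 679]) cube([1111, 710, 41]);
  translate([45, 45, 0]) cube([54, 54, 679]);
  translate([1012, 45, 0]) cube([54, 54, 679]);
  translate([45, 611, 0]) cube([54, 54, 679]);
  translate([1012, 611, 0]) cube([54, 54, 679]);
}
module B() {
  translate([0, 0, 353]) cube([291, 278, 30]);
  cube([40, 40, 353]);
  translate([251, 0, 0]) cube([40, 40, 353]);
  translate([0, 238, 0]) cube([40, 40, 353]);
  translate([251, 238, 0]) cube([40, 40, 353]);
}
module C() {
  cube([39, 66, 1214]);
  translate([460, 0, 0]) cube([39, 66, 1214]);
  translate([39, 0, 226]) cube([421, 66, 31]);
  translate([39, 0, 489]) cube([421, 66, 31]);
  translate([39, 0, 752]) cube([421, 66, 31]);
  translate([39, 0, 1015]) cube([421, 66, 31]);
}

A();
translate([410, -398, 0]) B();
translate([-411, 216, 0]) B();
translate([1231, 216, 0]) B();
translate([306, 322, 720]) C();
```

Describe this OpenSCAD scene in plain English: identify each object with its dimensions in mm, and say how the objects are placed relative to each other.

A is a rectangular dining table. The top is 1111×710×41 mm with its upper surface at z = 720 mm. It stands on four 54×54 mm square legs, each inset 45 mm from the nearest pair of top edges, running from the floor to the underside of the top.

B is a simple wooden stool: a rectangular seat 291 mm (x) by 278 mm (y), 30 mm thick, top face at z = 383 mm, on four square legs, each 40×40 mm in cross-section. The legs rest on z = 0, each flush with a corner of the seat.

C is a straight ladder. Two 39×66 mm vertical rails, 1214 mm tall, stand 499 mm apart (outside-to-outside) with their front faces coplanar on the −y side. 4 rungs, each 66 mm deep and 31 mm tall, span between the inner faces of the rails, front faces flush with the rails. The lowest rung's underside is at z = 226 mm and rungs are spaced 263 mm apart (underside to underside).

Three stools sit around the table at the −y, −x, +x sides. The ladder is on top of the table, centred.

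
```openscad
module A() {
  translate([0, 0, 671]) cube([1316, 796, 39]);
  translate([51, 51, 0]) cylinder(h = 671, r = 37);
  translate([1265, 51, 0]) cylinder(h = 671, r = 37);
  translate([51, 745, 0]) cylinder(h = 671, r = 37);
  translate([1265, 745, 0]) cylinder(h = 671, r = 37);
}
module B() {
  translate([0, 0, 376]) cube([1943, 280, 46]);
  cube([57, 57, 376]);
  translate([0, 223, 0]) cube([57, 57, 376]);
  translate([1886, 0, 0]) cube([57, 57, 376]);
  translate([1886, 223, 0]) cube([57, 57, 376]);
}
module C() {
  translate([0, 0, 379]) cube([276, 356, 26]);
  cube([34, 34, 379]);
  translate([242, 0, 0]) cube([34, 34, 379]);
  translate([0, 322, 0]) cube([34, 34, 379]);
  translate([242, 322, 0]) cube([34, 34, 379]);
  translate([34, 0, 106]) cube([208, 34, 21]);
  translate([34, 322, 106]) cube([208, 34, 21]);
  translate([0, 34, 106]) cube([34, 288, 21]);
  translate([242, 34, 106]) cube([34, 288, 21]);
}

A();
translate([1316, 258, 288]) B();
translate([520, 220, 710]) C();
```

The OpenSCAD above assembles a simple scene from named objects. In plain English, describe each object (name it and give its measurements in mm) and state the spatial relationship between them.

A is a table with a 1316×796 mm rectangular top, 39 mm thick, top surface at z = 710 mm, supported by four round legs of 74 mm diameter, each leg's bounding box inset 14 mm from the nearest pair of top edges, running from the floor.

B is a long wooden bench with a 1943 mm (x) × 280 mm (y) seat, 46 mm thick, its top surface 422 mm above the floor. Four 57 mm square legs at the seat corners, flush with the edges, run from z = 0 to the seat underside.

C is a simple wooden stool: a rectangular seat 276 mm (x) by 356 mm (y), 26 mm thick, top face at z = 405 mm, on four square legs, each 34×34 mm in cross-section. The legs rest on z = 0, each flush with a corner of the seat. Four stretchers, 34 mm wide and 21 mm tall, connect adjacent legs with their undersides at z = 106 mm, each running between the inner faces of the legs it joins and aligned with the legs' outer faces on the other axis.

The bench is beside the table with their tops flush at z = 710. The stool is on top of the table, centred.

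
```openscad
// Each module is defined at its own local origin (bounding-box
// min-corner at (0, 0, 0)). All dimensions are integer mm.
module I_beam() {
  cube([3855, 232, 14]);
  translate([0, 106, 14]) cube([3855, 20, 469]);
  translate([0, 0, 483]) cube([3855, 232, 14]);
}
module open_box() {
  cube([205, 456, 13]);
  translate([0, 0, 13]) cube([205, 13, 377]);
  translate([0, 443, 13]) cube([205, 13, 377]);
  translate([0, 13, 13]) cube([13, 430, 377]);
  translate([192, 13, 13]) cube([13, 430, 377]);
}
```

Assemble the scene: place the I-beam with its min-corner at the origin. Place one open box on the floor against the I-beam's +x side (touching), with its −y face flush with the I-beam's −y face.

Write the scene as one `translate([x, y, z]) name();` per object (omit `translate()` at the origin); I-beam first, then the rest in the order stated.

I_beam();
translate([3855, 0, 0]) open_box();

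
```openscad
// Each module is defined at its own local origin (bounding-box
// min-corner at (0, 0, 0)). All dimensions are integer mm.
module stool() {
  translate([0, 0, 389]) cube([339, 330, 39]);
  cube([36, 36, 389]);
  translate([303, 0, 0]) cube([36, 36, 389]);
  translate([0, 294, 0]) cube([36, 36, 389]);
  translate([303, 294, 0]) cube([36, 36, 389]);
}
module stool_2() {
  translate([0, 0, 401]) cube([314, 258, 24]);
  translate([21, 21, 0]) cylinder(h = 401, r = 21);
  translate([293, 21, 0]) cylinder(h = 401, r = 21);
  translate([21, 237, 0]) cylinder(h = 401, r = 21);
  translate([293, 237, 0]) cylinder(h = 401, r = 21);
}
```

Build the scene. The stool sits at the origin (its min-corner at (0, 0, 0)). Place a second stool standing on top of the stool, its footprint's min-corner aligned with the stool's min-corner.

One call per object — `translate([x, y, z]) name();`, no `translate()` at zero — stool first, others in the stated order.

stool();
translate([0, 0, 428]) stool_2();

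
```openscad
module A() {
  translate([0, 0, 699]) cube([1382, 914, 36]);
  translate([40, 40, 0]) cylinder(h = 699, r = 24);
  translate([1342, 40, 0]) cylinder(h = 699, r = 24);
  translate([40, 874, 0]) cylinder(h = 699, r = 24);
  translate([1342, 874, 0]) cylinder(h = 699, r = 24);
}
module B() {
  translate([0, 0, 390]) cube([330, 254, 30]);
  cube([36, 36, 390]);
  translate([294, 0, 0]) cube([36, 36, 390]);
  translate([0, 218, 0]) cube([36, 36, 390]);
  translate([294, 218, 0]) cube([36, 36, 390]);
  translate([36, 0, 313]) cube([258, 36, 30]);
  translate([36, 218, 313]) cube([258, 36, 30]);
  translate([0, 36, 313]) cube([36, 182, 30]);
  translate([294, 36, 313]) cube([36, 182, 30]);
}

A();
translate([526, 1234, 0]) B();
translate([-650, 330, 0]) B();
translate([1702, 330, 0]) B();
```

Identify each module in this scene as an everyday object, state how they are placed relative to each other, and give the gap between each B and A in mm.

A is a table. B is a stool. Three stools sit around the table at the +y, −x, +x sides. The gap between each stool and the table is 320 mm.

Each stool's nearest face is 320 mm from the table's bounding box.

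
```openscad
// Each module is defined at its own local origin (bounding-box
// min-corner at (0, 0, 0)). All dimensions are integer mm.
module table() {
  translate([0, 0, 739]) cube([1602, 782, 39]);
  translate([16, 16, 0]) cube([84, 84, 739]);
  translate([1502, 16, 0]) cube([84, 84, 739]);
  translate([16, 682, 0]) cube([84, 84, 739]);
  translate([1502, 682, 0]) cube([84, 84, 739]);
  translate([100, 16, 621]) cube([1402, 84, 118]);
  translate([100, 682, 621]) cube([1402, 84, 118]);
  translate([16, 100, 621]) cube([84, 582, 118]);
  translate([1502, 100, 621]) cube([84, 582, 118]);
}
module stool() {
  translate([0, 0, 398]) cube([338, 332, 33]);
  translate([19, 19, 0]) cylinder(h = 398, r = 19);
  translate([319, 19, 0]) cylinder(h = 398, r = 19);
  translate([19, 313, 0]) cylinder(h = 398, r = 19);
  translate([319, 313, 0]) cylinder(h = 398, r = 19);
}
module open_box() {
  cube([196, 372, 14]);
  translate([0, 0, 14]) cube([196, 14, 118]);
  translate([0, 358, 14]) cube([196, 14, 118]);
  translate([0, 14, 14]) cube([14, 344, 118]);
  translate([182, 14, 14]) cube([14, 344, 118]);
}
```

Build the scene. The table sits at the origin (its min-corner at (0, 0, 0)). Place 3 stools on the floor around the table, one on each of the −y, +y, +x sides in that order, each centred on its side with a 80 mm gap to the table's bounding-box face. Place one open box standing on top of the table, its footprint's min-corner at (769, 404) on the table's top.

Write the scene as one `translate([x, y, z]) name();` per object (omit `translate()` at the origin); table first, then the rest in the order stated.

table();
translate([632, -412, 0]) stool();
translate([632, 862, 0]) stool();
translate([1682, 225, 0]) stool();
translate([769, 404, 778]) open_box();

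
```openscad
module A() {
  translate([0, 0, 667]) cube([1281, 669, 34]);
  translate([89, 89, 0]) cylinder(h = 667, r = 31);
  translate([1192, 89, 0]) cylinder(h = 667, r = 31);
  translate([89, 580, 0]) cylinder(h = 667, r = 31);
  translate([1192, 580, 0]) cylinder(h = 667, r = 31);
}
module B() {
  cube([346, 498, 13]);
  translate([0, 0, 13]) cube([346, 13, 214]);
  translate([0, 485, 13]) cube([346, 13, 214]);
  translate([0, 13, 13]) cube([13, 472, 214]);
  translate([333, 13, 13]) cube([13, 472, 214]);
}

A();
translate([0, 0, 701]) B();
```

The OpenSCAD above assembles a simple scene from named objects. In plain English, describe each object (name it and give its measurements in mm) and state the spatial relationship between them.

A is a table: top 1281 mm (x) × 669 mm (y), 34 mm thick, upper face at z = 701 mm, on four round legs of 62 mm diameter, each leg's bounding box inset 58 mm from the nearest pair of top edges, running from z = 0 to the bottom of the top.

B is an open storage box with external size 346×498×227 mm and wall thickness 13 mm (the base is also 13 mm thick). The base covers the whole footprint; the four walls stand on the base, with the y-facing walls full-width and the x-facing walls fitting between their inner faces.

The open box is on top of the table.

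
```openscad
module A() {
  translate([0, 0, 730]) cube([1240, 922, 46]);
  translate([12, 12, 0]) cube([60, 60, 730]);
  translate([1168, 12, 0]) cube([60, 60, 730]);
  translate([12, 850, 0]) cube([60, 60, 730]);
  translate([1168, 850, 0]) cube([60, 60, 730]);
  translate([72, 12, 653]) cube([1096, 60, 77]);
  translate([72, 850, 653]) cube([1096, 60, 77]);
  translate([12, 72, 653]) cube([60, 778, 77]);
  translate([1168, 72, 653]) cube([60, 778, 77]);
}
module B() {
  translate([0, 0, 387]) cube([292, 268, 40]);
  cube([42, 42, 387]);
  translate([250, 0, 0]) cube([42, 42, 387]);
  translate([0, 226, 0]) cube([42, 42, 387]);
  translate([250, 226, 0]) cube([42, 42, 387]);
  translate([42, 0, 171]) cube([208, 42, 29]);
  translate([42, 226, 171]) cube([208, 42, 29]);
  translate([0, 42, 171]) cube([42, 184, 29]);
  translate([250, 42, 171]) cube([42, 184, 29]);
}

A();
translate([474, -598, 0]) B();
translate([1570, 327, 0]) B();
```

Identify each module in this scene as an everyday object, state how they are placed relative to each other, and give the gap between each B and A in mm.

Each stool's nearest face is 330 mm from the table's bounding box.

A is a table. B is a stool. Two stools sit around the table at the −y, +x sides. The gap between each stool and the table is 330 mm.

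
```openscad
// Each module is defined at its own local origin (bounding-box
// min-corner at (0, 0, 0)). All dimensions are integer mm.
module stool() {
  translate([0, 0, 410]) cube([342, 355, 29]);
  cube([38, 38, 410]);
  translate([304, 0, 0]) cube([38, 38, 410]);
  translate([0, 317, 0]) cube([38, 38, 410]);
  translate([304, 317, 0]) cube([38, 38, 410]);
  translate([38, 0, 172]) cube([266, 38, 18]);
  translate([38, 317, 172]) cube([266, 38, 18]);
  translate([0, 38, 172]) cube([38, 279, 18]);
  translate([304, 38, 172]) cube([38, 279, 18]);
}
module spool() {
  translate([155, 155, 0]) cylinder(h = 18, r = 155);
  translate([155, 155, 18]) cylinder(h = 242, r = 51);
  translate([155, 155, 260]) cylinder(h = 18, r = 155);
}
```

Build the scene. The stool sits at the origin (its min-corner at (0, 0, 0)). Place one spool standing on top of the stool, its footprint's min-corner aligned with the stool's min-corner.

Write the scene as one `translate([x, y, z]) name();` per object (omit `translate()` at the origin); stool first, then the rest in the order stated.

stool();
translate([0, 0, 439]) spool();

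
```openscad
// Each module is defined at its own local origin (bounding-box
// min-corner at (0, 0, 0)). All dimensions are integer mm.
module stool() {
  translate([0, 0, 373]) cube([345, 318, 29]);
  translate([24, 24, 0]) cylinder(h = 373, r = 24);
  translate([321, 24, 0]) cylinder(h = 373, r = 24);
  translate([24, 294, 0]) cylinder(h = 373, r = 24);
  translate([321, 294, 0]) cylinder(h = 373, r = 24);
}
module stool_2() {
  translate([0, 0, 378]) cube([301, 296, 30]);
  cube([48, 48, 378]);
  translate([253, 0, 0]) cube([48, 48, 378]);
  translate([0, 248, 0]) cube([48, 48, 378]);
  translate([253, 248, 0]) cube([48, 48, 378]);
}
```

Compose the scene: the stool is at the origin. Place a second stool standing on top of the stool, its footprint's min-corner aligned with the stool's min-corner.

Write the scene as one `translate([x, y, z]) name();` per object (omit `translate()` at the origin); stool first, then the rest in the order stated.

stool();
translate([0, 0, 402]) stool_2();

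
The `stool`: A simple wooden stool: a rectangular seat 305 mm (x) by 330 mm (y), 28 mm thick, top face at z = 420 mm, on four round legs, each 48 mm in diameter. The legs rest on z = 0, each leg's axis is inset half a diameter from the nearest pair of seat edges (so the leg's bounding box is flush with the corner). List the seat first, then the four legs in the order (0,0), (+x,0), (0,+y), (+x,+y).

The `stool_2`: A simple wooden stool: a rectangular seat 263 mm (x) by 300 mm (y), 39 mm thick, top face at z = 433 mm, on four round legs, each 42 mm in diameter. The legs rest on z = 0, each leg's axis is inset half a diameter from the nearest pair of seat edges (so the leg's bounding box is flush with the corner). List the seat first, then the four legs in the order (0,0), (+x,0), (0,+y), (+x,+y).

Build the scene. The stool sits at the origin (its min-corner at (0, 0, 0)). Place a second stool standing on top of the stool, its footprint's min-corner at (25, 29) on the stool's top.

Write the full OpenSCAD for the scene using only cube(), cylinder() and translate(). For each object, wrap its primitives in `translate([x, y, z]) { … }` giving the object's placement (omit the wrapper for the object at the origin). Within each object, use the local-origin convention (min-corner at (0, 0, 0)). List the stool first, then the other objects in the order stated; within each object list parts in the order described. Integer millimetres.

translate([0, 0, 392]) cube([305, 330, 28]);
translate([24, 24, 0]) cylinder(h = 392, r = 24);
translate([281, 24, 0]) cylinder(h = 392, r = 24);
translate([24, 306, 0]) cylinder(h = 392, r = 24);
translate([281, 306, 0]) cylinder(h = 392, r = 24);
translate([25, 29, 420]) {
  translate([0, 0, 394]) cube([263, 300, 39]);
  translate([21, 21, 0]) cylinder(h = 394, r = 21);
  translate([242, 21, 0]) cylinder(h = 394, r = 21);
  translate([21, 279, 0]) cylinder(h = 394, r = 21);
  translate([242, 279, 0]) cylinder(h = 394, r = 21);
}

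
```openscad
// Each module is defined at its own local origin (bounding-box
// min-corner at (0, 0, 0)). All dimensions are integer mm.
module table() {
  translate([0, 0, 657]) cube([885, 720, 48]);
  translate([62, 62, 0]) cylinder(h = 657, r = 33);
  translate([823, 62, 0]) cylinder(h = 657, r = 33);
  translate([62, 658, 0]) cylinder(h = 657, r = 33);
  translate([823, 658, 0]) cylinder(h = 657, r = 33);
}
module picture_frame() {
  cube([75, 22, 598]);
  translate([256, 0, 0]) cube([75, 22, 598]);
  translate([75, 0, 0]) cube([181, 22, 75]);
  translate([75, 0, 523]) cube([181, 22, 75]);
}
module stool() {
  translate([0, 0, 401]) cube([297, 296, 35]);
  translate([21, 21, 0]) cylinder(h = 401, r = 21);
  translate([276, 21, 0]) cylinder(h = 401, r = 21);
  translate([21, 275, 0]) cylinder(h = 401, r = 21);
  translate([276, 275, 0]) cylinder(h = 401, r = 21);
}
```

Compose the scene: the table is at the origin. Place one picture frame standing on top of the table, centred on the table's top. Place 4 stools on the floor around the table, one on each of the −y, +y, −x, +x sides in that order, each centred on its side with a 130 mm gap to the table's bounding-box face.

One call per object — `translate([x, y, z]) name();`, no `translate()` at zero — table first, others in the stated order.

table();
translate([277, 349, 705]) picture_frame();
translate([294, -426, 0]) stool();
translate([294, 850, 0]) stool();
translate([-427, 212, 0]) stool();
translate([1015, 212, 0]) stool();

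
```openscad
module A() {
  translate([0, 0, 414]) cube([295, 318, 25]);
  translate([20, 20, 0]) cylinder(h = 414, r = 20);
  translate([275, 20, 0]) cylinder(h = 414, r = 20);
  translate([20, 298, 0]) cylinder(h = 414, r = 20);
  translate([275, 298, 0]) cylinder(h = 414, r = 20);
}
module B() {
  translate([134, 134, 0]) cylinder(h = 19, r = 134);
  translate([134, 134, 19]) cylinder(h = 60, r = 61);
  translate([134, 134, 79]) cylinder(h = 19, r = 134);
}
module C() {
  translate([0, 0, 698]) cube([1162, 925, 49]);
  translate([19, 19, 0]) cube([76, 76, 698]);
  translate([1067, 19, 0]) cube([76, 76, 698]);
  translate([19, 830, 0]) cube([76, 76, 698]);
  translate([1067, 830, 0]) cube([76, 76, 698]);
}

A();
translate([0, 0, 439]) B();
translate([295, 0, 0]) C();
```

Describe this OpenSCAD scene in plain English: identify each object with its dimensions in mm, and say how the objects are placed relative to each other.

A is a four-legged stool. The seat is 295×318 mm, 25 mm thick, top at z = 439 mm. It stands on four round legs, each 40 mm in diameter, from z = 0 to the seat underside, each leg's axis is inset half a diameter from the nearest pair of seat edges (so the leg's bounding box is flush with the corner).

B is a spool: two coaxial disc flanges of radius 134 mm and thickness 19 mm, joined by a core cylinder of radius 61 mm and height 60 mm. The lower flange rests on z = 0 and the three cylinders share a vertical axis.

C is a table with a 1162×925 mm rectangular top, 49 mm thick, top surface at z = 747 mm, supported by four 76×76 mm square legs, each inset 19 mm from the nearest pair of top edges, running from the floor.

The spool is on top of the stool. The table is against the stool's +x side, with their −y faces flush.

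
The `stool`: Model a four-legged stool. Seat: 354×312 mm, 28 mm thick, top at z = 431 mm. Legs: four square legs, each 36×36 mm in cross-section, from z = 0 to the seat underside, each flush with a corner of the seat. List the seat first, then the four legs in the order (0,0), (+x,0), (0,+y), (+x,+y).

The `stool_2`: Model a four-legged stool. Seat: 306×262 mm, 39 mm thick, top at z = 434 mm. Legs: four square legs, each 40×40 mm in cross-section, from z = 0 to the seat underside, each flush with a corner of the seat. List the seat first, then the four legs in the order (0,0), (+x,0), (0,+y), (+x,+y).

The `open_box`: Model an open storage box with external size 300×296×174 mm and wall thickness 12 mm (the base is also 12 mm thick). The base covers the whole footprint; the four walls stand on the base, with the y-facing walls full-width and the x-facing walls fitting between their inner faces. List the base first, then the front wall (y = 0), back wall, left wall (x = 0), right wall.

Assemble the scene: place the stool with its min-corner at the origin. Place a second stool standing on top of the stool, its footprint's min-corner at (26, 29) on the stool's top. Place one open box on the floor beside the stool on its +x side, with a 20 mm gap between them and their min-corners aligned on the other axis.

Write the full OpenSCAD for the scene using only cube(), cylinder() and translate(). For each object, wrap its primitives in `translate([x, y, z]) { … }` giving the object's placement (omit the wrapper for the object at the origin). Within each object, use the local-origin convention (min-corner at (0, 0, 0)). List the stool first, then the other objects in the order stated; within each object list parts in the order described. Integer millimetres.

translate([0, 0, 403]) cube([354, 312, 28]);
cube([36, 36, 403]);
translate([318, 0, 0]) cube([36, 36, 403]);
translate([0, 276, 0]) cube([36, 36, 403]);
translate([318, 276, 0]) cube([36, 36, 403]);
translate([26, 29, 431]) {
  translate([0, 0, 395]) cube([306, 262, 39]);
  cube([40, 40, 395]);
  translate([266, 0, 0]) cube([40, 40, 395]);
  translate([0, 222, 0]) cube([40, 40, 395]);
  translate([266, 222, 0]) cube([40, 40, 395]);
}
translate([374, 0, 0]) {
  cube([300, 296, 12]);
  translate([0, 0, 12]) cube([300, 12, 162]);
  translate([0, 284, 12]) cube([300, 12, 162]);
  translate([0, 12, 12]) cube([12, 272, 162]);
  translate([288, 12, 12]) cube([12, 272, 162]);
}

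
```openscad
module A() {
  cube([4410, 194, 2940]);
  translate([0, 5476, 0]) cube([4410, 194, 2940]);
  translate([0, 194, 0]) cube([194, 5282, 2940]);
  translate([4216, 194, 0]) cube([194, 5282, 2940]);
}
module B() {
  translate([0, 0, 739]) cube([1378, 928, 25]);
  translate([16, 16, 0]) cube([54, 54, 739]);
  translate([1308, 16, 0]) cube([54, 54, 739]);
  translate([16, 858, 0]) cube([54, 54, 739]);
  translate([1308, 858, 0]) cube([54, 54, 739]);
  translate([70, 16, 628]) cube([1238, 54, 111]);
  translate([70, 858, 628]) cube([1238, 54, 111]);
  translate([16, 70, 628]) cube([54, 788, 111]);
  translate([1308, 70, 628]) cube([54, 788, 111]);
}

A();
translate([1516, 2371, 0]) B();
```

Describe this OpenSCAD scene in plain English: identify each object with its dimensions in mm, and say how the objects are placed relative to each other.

A is the wall frame of a small rectangular building: four walls, each 2940 mm tall and 194 mm thick, enclosing a footprint 4410 mm (x) by 5670 mm (y) outside-to-outside, with no floor or roof. The front and back walls (the −y and +y sides) span the full width; the two side walls fit between them.

B is a table with a 1378×928 mm rectangular top, 25 mm thick, top surface at z = 764 mm, supported by four 54×54 mm square legs, each inset 16 mm from the nearest pair of top edges, running from the floor. Four apron rails, 54 mm thick and 111 mm tall, run between adjacent legs with their top edges flush with the underside of the top and their outer faces flush with the legs' outer faces.

The table sits inside the house frame, centred.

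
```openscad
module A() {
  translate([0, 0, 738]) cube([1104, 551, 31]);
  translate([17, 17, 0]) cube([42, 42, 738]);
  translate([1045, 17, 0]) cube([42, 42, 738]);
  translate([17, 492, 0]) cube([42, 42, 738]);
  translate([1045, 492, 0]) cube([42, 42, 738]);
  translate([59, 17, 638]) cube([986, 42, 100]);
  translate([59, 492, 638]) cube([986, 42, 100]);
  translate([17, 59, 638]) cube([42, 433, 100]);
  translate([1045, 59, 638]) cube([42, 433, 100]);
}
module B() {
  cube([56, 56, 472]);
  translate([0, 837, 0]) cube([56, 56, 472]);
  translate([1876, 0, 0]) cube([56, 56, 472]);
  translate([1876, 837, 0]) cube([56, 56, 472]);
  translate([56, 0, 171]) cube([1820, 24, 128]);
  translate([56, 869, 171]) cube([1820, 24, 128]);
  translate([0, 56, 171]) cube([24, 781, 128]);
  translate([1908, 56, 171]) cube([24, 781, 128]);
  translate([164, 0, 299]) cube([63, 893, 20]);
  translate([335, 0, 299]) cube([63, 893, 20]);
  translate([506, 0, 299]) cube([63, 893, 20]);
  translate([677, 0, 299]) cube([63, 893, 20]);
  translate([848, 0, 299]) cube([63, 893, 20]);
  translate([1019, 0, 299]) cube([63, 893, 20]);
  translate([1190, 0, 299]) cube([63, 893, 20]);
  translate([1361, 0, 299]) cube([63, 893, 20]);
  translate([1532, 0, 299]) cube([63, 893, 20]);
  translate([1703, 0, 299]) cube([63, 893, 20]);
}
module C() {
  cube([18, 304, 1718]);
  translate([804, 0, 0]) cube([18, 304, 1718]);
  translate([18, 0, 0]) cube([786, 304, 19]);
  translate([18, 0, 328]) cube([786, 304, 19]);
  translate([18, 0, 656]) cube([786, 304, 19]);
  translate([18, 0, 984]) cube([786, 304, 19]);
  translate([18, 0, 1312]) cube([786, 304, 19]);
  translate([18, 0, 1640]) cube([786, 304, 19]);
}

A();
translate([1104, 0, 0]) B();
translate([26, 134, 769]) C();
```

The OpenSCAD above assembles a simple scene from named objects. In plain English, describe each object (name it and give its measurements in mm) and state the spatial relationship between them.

A is a rectangular dining table. The top is 1104×551×31 mm with its upper surface at z = 769 mm. It stands on four 42×42 mm square legs, each inset 17 mm from the nearest pair of top edges, running from the floor to the underside of the top. Four apron rails, 42 mm thick and 100 mm tall, run between adjacent legs with their top edges flush with the underside of the top and their outer faces flush with the legs' outer faces.

B is a bed frame 1932 mm long (x) by 893 mm wide (y). Four 56×56 mm corner posts, 472 mm tall, at the corners of the footprint. Four rails of 24 mm thickness and 128 mm height run between adjacent posts with their undersides at z = 171 mm, their outer faces flush with the outside of the frame (the two x-running rails run between the posts' inner faces; the two y-running rails run between the posts' inner faces). 10 slats, each 63 mm wide (x) and 20 mm thick, lie across the top of the two x-running rails, running the full 893 mm width of the frame in y; the slats are evenly spaced along x between the inner faces of the end posts with equal gaps (rounded down to the nearest mm) at the −x end and between each pair — any rounding remainder accumulates at the +x end.

C is a bookshelf 822 mm wide overall, 304 mm deep and 1718 mm tall. The two sides are 18 mm thick vertical panels. 6 horizontal shelves of 19 mm thickness span between the inner faces of the sides; the lowest shelf sits on the floor and shelves are stacked with a clear vertical gap of 309 mm between each pair.

The bed frame is against the table's +x side, with their −y faces flush. The bookshelf is on top of the table.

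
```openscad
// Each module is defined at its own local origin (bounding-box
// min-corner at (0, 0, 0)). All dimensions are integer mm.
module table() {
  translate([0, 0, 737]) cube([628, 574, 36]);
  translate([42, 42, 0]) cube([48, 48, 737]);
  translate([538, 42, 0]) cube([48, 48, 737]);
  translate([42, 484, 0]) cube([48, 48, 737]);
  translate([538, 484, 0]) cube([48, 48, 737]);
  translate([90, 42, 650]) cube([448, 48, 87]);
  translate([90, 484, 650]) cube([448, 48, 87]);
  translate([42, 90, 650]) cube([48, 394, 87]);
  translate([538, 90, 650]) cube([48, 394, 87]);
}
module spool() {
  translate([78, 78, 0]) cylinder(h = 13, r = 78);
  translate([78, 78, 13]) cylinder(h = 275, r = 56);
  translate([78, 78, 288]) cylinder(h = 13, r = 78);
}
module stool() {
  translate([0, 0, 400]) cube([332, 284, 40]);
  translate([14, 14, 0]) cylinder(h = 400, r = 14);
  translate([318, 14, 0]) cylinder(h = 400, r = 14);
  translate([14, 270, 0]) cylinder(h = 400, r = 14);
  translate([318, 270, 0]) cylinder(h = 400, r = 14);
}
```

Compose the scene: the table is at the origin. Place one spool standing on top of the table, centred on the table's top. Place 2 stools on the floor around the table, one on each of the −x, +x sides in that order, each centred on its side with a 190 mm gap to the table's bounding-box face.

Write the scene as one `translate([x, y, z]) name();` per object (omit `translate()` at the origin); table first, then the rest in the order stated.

table();
translate([236, 209, 773]) spool();
translate([-522, 145, 0]) stool();
translate([818, 145, 0]) stool();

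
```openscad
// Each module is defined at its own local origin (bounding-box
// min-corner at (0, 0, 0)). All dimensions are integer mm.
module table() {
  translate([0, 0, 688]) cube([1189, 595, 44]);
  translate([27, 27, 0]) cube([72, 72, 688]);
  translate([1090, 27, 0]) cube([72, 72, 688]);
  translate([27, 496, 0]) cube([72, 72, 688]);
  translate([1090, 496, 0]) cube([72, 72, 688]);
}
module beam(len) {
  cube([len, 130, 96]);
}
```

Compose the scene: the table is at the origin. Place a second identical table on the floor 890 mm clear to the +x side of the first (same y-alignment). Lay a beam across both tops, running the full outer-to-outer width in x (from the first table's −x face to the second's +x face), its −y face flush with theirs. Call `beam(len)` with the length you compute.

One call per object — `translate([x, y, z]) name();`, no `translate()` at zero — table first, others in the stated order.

table();
translate([2079, 0, 0]) table();
translate([0, 0, 732]) beam(3268);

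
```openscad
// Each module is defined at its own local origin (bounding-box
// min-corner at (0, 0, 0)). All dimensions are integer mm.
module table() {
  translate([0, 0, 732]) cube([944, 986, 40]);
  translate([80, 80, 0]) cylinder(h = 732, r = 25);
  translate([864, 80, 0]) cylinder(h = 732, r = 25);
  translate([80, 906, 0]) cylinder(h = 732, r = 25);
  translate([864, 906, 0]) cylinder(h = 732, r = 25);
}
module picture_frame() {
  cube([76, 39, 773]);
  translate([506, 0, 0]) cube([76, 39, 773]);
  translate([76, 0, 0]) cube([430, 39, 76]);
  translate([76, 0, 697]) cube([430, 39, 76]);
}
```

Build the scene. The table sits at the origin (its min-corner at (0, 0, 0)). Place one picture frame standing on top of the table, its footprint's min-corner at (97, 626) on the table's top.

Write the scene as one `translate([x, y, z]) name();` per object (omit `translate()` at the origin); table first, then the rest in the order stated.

table();
translate([97, 626, 772]) picture_frame();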